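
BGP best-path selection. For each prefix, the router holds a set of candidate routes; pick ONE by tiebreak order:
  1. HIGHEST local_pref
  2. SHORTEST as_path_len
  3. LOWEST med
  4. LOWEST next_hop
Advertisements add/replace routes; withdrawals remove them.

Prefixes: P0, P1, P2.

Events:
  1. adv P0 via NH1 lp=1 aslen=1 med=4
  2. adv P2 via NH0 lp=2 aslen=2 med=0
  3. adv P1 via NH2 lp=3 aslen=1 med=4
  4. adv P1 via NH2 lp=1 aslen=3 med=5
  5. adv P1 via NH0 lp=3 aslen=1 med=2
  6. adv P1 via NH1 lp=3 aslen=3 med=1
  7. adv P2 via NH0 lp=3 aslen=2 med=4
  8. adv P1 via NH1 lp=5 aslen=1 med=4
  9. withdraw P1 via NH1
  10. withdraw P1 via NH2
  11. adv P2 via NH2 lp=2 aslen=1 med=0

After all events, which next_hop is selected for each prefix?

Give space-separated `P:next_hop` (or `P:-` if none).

Op 1: best P0=NH1 P1=- P2=-
Op 2: best P0=NH1 P1=- P2=NH0
Op 3: best P0=NH1 P1=NH2 P2=NH0
Op 4: best P0=NH1 P1=NH2 P2=NH0
Op 5: best P0=NH1 P1=NH0 P2=NH0
Op 6: best P0=NH1 P1=NH0 P2=NH0
Op 7: best P0=NH1 P1=NH0 P2=NH0
Op 8: best P0=NH1 P1=NH1 P2=NH0
Op 9: best P0=NH1 P1=NH0 P2=NH0
Op 10: best P0=NH1 P1=NH0 P2=NH0
Op 11: best P0=NH1 P1=NH0 P2=NH0

Answer: P0:NH1 P1:NH0 P2:NH0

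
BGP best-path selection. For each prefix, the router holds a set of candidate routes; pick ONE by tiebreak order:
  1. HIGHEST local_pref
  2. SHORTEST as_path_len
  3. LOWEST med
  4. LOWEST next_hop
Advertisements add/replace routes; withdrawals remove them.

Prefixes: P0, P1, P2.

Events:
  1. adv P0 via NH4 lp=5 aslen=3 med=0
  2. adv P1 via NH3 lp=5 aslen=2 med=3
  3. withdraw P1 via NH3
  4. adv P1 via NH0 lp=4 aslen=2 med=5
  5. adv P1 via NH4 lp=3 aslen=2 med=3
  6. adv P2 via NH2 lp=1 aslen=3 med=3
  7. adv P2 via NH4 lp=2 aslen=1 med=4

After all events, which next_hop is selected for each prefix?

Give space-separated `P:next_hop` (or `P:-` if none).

Answer: P0:NH4 P1:NH0 P2:NH4

Derivation:
Op 1: best P0=NH4 P1=- P2=-
Op 2: best P0=NH4 P1=NH3 P2=-
Op 3: best P0=NH4 P1=- P2=-
Op 4: best P0=NH4 P1=NH0 P2=-
Op 5: best P0=NH4 P1=NH0 P2=-
Op 6: best P0=NH4 P1=NH0 P2=NH2
Op 7: best P0=NH4 P1=NH0 P2=NH4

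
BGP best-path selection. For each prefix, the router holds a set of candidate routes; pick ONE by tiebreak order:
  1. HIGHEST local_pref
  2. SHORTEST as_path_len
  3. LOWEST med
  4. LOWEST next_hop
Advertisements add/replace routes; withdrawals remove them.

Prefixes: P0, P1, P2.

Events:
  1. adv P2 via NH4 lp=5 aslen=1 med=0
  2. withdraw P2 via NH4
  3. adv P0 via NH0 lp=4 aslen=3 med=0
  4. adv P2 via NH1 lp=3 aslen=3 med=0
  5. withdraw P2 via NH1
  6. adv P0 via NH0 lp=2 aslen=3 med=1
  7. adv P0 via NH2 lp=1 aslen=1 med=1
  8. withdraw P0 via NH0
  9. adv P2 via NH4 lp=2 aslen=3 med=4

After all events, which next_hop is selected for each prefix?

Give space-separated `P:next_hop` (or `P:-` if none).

Op 1: best P0=- P1=- P2=NH4
Op 2: best P0=- P1=- P2=-
Op 3: best P0=NH0 P1=- P2=-
Op 4: best P0=NH0 P1=- P2=NH1
Op 5: best P0=NH0 P1=- P2=-
Op 6: best P0=NH0 P1=- P2=-
Op 7: best P0=NH0 P1=- P2=-
Op 8: best P0=NH2 P1=- P2=-
Op 9: best P0=NH2 P1=- P2=NH4

Answer: P0:NH2 P1:- P2:NH4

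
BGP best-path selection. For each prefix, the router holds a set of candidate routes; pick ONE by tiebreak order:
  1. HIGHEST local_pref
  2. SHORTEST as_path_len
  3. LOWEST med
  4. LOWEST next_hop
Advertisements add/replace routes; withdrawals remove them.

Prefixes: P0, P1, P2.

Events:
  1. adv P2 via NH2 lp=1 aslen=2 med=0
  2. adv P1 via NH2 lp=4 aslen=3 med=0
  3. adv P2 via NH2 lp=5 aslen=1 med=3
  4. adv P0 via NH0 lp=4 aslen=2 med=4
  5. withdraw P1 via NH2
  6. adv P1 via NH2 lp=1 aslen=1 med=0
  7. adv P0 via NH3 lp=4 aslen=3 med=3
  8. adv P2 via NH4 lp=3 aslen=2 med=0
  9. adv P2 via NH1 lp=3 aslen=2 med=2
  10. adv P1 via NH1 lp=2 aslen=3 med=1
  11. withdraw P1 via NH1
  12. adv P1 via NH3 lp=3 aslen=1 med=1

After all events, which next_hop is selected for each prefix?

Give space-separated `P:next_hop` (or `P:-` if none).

Op 1: best P0=- P1=- P2=NH2
Op 2: best P0=- P1=NH2 P2=NH2
Op 3: best P0=- P1=NH2 P2=NH2
Op 4: best P0=NH0 P1=NH2 P2=NH2
Op 5: best P0=NH0 P1=- P2=NH2
Op 6: best P0=NH0 P1=NH2 P2=NH2
Op 7: best P0=NH0 P1=NH2 P2=NH2
Op 8: best P0=NH0 P1=NH2 P2=NH2
Op 9: best P0=NH0 P1=NH2 P2=NH2
Op 10: best P0=NH0 P1=NH1 P2=NH2
Op 11: best P0=NH0 P1=NH2 P2=NH2
Op 12: best P0=NH0 P1=NH3 P2=NH2

Answer: P0:NH0 P1:NH3 P2:NH2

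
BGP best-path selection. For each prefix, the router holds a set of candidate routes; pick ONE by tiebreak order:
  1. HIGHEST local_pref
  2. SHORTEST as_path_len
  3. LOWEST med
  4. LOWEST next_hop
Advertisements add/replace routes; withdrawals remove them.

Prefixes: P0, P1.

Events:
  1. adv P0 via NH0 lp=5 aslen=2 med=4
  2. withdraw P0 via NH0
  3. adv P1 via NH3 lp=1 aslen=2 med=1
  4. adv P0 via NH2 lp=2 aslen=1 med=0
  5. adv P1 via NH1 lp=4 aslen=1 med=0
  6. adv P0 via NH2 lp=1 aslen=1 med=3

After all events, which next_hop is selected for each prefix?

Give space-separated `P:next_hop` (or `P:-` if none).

Answer: P0:NH2 P1:NH1

Derivation:
Op 1: best P0=NH0 P1=-
Op 2: best P0=- P1=-
Op 3: best P0=- P1=NH3
Op 4: best P0=NH2 P1=NH3
Op 5: best P0=NH2 P1=NH1
Op 6: best P0=NH2 P1=NH1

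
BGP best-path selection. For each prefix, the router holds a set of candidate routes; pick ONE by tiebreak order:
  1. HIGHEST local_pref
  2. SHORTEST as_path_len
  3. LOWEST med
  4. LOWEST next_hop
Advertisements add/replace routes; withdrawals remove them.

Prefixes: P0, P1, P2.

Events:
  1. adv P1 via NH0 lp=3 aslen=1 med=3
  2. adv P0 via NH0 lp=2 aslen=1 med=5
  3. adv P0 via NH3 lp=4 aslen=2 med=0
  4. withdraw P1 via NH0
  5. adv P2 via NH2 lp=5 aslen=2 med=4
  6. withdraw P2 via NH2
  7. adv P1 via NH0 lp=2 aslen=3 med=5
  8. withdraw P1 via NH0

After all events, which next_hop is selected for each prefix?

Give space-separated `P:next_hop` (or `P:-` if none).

Op 1: best P0=- P1=NH0 P2=-
Op 2: best P0=NH0 P1=NH0 P2=-
Op 3: best P0=NH3 P1=NH0 P2=-
Op 4: best P0=NH3 P1=- P2=-
Op 5: best P0=NH3 P1=- P2=NH2
Op 6: best P0=NH3 P1=- P2=-
Op 7: best P0=NH3 P1=NH0 P2=-
Op 8: best P0=NH3 P1=- P2=-

Answer: P0:NH3 P1:- P2:-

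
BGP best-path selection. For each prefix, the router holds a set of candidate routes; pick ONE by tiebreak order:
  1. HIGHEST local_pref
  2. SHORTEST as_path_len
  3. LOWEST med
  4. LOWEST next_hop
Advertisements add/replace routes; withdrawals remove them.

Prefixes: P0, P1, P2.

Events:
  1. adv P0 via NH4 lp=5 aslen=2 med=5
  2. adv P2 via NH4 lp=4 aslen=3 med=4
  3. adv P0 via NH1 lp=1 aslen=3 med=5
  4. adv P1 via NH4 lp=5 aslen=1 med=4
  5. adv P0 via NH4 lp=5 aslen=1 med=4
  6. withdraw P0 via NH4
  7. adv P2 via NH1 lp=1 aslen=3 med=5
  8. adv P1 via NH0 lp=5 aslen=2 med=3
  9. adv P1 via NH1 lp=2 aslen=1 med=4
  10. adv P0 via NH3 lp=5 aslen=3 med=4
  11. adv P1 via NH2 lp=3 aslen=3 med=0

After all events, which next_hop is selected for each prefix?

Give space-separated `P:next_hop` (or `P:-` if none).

Answer: P0:NH3 P1:NH4 P2:NH4

Derivation:
Op 1: best P0=NH4 P1=- P2=-
Op 2: best P0=NH4 P1=- P2=NH4
Op 3: best P0=NH4 P1=- P2=NH4
Op 4: best P0=NH4 P1=NH4 P2=NH4
Op 5: best P0=NH4 P1=NH4 P2=NH4
Op 6: best P0=NH1 P1=NH4 P2=NH4
Op 7: best P0=NH1 P1=NH4 P2=NH4
Op 8: best P0=NH1 P1=NH4 P2=NH4
Op 9: best P0=NH1 P1=NH4 P2=NH4
Op 10: best P0=NH3 P1=NH4 P2=NH4
Op 11: best P0=NH3 P1=NH4 P2=NH4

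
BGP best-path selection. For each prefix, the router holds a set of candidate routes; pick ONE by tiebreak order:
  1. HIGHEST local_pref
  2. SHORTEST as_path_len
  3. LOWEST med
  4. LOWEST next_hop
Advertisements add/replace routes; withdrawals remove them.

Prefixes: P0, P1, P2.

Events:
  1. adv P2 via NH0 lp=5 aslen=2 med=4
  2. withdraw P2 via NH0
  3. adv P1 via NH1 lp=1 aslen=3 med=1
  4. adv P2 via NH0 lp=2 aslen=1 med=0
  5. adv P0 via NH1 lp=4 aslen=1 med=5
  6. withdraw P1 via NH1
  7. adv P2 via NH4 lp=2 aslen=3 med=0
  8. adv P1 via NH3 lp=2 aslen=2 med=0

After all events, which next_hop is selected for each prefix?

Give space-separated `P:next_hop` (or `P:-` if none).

Answer: P0:NH1 P1:NH3 P2:NH0

Derivation:
Op 1: best P0=- P1=- P2=NH0
Op 2: best P0=- P1=- P2=-
Op 3: best P0=- P1=NH1 P2=-
Op 4: best P0=- P1=NH1 P2=NH0
Op 5: best P0=NH1 P1=NH1 P2=NH0
Op 6: best P0=NH1 P1=- P2=NH0
Op 7: best P0=NH1 P1=- P2=NH0
Op 8: best P0=NH1 P1=NH3 P2=NH0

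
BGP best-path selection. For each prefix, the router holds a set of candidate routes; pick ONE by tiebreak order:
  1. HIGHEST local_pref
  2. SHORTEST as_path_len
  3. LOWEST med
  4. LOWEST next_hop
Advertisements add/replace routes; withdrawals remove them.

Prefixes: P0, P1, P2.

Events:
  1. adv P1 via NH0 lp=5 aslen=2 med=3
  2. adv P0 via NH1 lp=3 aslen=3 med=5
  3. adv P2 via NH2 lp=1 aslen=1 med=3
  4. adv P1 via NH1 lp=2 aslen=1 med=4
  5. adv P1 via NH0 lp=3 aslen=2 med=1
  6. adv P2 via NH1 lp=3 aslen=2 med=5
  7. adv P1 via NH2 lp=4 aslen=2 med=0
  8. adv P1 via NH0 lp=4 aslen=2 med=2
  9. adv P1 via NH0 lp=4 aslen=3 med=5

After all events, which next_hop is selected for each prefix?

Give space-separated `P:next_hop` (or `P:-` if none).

Op 1: best P0=- P1=NH0 P2=-
Op 2: best P0=NH1 P1=NH0 P2=-
Op 3: best P0=NH1 P1=NH0 P2=NH2
Op 4: best P0=NH1 P1=NH0 P2=NH2
Op 5: best P0=NH1 P1=NH0 P2=NH2
Op 6: best P0=NH1 P1=NH0 P2=NH1
Op 7: best P0=NH1 P1=NH2 P2=NH1
Op 8: best P0=NH1 P1=NH2 P2=NH1
Op 9: best P0=NH1 P1=NH2 P2=NH1

Answer: P0:NH1 P1:NH2 P2:NH1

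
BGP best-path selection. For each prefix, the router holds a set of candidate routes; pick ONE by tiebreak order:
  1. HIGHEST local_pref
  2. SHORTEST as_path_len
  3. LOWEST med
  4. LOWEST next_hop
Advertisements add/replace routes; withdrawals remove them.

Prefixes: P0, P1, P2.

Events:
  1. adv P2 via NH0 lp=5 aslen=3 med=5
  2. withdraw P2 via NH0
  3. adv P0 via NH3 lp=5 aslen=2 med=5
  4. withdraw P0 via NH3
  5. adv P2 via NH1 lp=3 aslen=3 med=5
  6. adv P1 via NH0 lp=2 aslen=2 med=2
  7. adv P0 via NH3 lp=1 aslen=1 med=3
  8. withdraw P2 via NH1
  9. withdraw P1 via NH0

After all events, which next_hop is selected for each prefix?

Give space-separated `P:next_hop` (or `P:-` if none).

Answer: P0:NH3 P1:- P2:-

Derivation:
Op 1: best P0=- P1=- P2=NH0
Op 2: best P0=- P1=- P2=-
Op 3: best P0=NH3 P1=- P2=-
Op 4: best P0=- P1=- P2=-
Op 5: best P0=- P1=- P2=NH1
Op 6: best P0=- P1=NH0 P2=NH1
Op 7: best P0=NH3 P1=NH0 P2=NH1
Op 8: best P0=NH3 P1=NH0 P2=-
Op 9: best P0=NH3 P1=- P2=-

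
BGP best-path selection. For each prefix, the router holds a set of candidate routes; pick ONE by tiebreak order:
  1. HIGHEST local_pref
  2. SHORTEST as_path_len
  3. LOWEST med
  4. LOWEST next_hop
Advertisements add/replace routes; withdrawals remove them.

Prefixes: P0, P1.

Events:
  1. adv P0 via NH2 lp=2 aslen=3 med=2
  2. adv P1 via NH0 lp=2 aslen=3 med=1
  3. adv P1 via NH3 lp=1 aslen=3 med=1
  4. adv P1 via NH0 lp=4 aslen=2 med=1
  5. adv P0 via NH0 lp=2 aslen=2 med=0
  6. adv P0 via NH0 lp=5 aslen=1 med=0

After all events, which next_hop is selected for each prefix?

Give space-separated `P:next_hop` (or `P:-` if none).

Answer: P0:NH0 P1:NH0

Derivation:
Op 1: best P0=NH2 P1=-
Op 2: best P0=NH2 P1=NH0
Op 3: best P0=NH2 P1=NH0
Op 4: best P0=NH2 P1=NH0
Op 5: best P0=NH0 P1=NH0
Op 6: best P0=NH0 P1=NH0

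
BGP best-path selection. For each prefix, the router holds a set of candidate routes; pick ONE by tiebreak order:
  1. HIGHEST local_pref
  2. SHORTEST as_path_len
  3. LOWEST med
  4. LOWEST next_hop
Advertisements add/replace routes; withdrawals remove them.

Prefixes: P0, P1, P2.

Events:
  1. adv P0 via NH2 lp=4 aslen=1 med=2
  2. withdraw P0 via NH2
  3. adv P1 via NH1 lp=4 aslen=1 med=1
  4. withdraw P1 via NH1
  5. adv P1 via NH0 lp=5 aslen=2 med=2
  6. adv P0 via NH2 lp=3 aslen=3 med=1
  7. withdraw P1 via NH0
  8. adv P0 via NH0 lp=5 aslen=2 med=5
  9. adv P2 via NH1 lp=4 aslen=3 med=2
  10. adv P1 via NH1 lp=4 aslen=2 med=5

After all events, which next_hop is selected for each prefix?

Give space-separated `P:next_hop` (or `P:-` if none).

Answer: P0:NH0 P1:NH1 P2:NH1

Derivation:
Op 1: best P0=NH2 P1=- P2=-
Op 2: best P0=- P1=- P2=-
Op 3: best P0=- P1=NH1 P2=-
Op 4: best P0=- P1=- P2=-
Op 5: best P0=- P1=NH0 P2=-
Op 6: best P0=NH2 P1=NH0 P2=-
Op 7: best P0=NH2 P1=- P2=-
Op 8: best P0=NH0 P1=- P2=-
Op 9: best P0=NH0 P1=- P2=NH1
Op 10: best P0=NH0 P1=NH1 P2=NH1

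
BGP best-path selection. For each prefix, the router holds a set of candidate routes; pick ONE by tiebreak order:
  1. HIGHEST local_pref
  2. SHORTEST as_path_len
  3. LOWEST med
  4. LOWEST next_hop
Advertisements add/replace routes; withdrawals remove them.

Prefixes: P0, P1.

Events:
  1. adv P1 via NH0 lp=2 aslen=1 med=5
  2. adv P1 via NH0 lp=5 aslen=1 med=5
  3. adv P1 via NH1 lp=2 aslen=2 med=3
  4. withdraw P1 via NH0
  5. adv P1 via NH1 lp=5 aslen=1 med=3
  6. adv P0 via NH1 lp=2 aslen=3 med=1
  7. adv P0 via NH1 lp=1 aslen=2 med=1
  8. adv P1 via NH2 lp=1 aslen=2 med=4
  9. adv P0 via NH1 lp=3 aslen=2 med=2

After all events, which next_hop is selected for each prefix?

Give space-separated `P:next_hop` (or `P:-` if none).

Op 1: best P0=- P1=NH0
Op 2: best P0=- P1=NH0
Op 3: best P0=- P1=NH0
Op 4: best P0=- P1=NH1
Op 5: best P0=- P1=NH1
Op 6: best P0=NH1 P1=NH1
Op 7: best P0=NH1 P1=NH1
Op 8: best P0=NH1 P1=NH1
Op 9: best P0=NH1 P1=NH1

Answer: P0:NH1 P1:NH1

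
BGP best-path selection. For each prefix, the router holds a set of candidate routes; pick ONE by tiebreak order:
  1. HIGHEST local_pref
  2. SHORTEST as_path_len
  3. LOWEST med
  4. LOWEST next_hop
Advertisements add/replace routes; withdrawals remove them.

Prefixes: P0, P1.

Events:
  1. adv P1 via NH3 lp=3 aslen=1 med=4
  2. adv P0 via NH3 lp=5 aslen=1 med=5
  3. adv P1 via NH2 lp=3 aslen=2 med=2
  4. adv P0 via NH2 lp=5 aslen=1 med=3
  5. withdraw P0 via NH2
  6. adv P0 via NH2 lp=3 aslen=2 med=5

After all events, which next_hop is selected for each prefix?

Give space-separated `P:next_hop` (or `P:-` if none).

Answer: P0:NH3 P1:NH3

Derivation:
Op 1: best P0=- P1=NH3
Op 2: best P0=NH3 P1=NH3
Op 3: best P0=NH3 P1=NH3
Op 4: best P0=NH2 P1=NH3
Op 5: best P0=NH3 P1=NH3
Op 6: best P0=NH3 P1=NH3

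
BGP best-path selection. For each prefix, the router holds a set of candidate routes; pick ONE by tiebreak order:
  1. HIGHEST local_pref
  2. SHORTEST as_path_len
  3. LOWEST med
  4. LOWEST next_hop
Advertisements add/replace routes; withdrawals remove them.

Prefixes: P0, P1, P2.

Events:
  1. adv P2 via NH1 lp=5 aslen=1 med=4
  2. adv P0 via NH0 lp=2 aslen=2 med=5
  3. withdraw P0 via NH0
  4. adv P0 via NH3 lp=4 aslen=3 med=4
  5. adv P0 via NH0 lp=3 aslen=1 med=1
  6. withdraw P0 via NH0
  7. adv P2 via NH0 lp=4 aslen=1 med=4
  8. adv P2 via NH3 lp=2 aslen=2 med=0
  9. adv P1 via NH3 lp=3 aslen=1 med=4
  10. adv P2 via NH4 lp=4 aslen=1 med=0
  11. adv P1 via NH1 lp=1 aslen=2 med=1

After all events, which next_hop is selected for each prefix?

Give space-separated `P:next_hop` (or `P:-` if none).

Answer: P0:NH3 P1:NH3 P2:NH1

Derivation:
Op 1: best P0=- P1=- P2=NH1
Op 2: best P0=NH0 P1=- P2=NH1
Op 3: best P0=- P1=- P2=NH1
Op 4: best P0=NH3 P1=- P2=NH1
Op 5: best P0=NH3 P1=- P2=NH1
Op 6: best P0=NH3 P1=- P2=NH1
Op 7: best P0=NH3 P1=- P2=NH1
Op 8: best P0=NH3 P1=- P2=NH1
Op 9: best P0=NH3 P1=NH3 P2=NH1
Op 10: best P0=NH3 P1=NH3 P2=NH1
Op 11: best P0=NH3 P1=NH3 P2=NH1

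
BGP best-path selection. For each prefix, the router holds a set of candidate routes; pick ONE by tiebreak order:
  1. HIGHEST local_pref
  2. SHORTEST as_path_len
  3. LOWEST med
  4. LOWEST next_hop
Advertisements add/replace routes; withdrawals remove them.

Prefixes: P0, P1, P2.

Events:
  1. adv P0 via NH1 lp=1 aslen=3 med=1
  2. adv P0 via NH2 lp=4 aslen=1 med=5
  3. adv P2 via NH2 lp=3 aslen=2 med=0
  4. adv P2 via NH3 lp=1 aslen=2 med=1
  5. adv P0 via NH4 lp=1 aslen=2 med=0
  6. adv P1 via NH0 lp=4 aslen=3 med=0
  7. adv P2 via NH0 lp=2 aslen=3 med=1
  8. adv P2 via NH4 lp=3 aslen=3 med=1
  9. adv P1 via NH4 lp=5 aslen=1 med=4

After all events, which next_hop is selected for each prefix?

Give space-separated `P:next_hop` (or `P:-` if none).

Answer: P0:NH2 P1:NH4 P2:NH2

Derivation:
Op 1: best P0=NH1 P1=- P2=-
Op 2: best P0=NH2 P1=- P2=-
Op 3: best P0=NH2 P1=- P2=NH2
Op 4: best P0=NH2 P1=- P2=NH2
Op 5: best P0=NH2 P1=- P2=NH2
Op 6: best P0=NH2 P1=NH0 P2=NH2
Op 7: best P0=NH2 P1=NH0 P2=NH2
Op 8: best P0=NH2 P1=NH0 P2=NH2
Op 9: best P0=NH2 P1=NH4 P2=NH2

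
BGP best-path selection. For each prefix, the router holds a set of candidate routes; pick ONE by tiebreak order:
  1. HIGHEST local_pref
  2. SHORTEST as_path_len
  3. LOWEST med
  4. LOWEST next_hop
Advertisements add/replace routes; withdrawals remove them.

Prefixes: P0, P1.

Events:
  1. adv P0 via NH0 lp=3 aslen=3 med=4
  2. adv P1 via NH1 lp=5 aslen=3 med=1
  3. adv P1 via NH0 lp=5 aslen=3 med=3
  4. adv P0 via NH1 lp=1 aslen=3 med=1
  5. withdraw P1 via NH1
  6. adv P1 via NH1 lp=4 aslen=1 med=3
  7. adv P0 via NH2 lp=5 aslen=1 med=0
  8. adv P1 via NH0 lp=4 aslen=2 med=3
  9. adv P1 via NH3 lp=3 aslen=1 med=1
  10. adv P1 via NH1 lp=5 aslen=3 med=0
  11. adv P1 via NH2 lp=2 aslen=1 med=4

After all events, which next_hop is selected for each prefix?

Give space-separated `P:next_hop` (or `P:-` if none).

Op 1: best P0=NH0 P1=-
Op 2: best P0=NH0 P1=NH1
Op 3: best P0=NH0 P1=NH1
Op 4: best P0=NH0 P1=NH1
Op 5: best P0=NH0 P1=NH0
Op 6: best P0=NH0 P1=NH0
Op 7: best P0=NH2 P1=NH0
Op 8: best P0=NH2 P1=NH1
Op 9: best P0=NH2 P1=NH1
Op 10: best P0=NH2 P1=NH1
Op 11: best P0=NH2 P1=NH1

Answer: P0:NH2 P1:NH1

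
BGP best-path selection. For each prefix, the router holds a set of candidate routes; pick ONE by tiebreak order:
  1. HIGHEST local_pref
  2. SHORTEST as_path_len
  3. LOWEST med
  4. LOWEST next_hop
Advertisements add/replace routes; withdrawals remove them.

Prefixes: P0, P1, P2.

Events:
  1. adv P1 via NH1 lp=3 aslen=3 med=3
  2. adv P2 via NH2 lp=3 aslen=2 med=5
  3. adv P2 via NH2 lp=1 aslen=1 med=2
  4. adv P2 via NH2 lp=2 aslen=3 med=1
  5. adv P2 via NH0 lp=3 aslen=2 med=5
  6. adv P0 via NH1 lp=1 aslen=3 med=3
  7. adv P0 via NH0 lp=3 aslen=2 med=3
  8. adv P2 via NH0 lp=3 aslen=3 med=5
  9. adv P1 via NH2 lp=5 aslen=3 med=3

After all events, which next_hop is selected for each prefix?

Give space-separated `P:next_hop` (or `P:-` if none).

Op 1: best P0=- P1=NH1 P2=-
Op 2: best P0=- P1=NH1 P2=NH2
Op 3: best P0=- P1=NH1 P2=NH2
Op 4: best P0=- P1=NH1 P2=NH2
Op 5: best P0=- P1=NH1 P2=NH0
Op 6: best P0=NH1 P1=NH1 P2=NH0
Op 7: best P0=NH0 P1=NH1 P2=NH0
Op 8: best P0=NH0 P1=NH1 P2=NH0
Op 9: best P0=NH0 P1=NH2 P2=NH0

Answer: P0:NH0 P1:NH2 P2:NH0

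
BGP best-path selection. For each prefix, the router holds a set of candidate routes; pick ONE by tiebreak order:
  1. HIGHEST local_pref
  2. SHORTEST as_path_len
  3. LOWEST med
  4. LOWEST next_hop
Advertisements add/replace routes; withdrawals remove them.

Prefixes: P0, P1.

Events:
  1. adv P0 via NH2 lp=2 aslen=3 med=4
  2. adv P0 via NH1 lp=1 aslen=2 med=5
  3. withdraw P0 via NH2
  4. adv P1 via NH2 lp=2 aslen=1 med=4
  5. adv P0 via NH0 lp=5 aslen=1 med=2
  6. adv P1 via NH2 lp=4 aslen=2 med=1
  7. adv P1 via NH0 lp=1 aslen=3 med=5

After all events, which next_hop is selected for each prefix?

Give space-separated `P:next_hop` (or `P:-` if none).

Op 1: best P0=NH2 P1=-
Op 2: best P0=NH2 P1=-
Op 3: best P0=NH1 P1=-
Op 4: best P0=NH1 P1=NH2
Op 5: best P0=NH0 P1=NH2
Op 6: best P0=NH0 P1=NH2
Op 7: best P0=NH0 P1=NH2

Answer: P0:NH0 P1:NH2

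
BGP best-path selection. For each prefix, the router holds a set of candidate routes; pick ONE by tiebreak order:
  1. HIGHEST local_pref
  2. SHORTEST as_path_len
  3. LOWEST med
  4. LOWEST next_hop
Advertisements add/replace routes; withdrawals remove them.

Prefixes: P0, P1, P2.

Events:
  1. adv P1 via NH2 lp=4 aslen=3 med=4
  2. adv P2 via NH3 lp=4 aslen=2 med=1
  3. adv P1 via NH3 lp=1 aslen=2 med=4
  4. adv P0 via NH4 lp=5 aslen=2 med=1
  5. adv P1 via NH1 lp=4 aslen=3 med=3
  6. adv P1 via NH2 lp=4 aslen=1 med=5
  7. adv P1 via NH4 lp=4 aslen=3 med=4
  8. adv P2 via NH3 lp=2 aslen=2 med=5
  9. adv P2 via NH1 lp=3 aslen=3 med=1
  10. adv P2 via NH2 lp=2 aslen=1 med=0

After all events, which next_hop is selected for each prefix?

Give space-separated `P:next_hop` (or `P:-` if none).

Op 1: best P0=- P1=NH2 P2=-
Op 2: best P0=- P1=NH2 P2=NH3
Op 3: best P0=- P1=NH2 P2=NH3
Op 4: best P0=NH4 P1=NH2 P2=NH3
Op 5: best P0=NH4 P1=NH1 P2=NH3
Op 6: best P0=NH4 P1=NH2 P2=NH3
Op 7: best P0=NH4 P1=NH2 P2=NH3
Op 8: best P0=NH4 P1=NH2 P2=NH3
Op 9: best P0=NH4 P1=NH2 P2=NH1
Op 10: best P0=NH4 P1=NH2 P2=NH1

Answer: P0:NH4 P1:NH2 P2:NH1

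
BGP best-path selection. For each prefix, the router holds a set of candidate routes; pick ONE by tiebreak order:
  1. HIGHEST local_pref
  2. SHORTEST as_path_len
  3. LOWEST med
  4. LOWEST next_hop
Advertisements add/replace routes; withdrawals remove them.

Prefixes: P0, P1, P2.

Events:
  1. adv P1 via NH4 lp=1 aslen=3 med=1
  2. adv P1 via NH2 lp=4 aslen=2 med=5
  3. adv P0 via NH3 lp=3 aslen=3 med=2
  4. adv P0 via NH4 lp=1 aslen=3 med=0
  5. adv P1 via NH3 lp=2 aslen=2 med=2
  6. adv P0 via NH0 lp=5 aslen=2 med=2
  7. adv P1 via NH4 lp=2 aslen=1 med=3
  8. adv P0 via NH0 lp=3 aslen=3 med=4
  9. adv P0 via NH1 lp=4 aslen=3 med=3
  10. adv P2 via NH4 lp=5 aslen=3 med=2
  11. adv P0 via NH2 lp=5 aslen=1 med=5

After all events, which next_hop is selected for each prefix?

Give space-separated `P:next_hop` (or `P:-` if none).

Answer: P0:NH2 P1:NH2 P2:NH4

Derivation:
Op 1: best P0=- P1=NH4 P2=-
Op 2: best P0=- P1=NH2 P2=-
Op 3: best P0=NH3 P1=NH2 P2=-
Op 4: best P0=NH3 P1=NH2 P2=-
Op 5: best P0=NH3 P1=NH2 P2=-
Op 6: best P0=NH0 P1=NH2 P2=-
Op 7: best P0=NH0 P1=NH2 P2=-
Op 8: best P0=NH3 P1=NH2 P2=-
Op 9: best P0=NH1 P1=NH2 P2=-
Op 10: best P0=NH1 P1=NH2 P2=NH4
Op 11: best P0=NH2 P1=NH2 P2=NH4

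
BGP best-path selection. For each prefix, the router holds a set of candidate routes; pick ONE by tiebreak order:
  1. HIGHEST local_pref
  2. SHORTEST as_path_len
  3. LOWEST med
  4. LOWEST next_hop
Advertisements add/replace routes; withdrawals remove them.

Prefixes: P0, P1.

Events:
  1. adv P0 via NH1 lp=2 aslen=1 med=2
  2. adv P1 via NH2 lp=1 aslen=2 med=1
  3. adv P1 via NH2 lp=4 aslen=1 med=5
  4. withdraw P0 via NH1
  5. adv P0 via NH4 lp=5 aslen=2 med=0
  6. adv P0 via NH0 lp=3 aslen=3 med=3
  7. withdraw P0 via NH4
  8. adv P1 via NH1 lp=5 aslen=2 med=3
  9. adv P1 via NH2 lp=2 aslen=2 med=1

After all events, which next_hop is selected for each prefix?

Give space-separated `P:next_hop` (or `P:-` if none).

Op 1: best P0=NH1 P1=-
Op 2: best P0=NH1 P1=NH2
Op 3: best P0=NH1 P1=NH2
Op 4: best P0=- P1=NH2
Op 5: best P0=NH4 P1=NH2
Op 6: best P0=NH4 P1=NH2
Op 7: best P0=NH0 P1=NH2
Op 8: best P0=NH0 P1=NH1
Op 9: best P0=NH0 P1=NH1

Answer: P0:NH0 P1:NH1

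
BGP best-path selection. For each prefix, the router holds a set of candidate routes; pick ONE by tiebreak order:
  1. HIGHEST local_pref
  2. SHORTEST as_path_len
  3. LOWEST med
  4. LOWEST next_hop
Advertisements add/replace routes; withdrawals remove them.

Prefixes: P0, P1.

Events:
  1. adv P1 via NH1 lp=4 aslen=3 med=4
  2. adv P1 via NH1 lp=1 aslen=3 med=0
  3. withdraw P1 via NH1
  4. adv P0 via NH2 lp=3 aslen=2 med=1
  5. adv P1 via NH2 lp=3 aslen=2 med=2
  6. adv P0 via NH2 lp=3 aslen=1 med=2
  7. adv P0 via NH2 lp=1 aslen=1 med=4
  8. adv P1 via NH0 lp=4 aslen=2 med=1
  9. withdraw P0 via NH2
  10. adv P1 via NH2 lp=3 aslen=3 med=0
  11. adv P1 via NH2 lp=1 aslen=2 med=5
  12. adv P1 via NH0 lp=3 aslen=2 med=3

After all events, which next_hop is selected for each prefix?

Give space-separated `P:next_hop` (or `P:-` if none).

Op 1: best P0=- P1=NH1
Op 2: best P0=- P1=NH1
Op 3: best P0=- P1=-
Op 4: best P0=NH2 P1=-
Op 5: best P0=NH2 P1=NH2
Op 6: best P0=NH2 P1=NH2
Op 7: best P0=NH2 P1=NH2
Op 8: best P0=NH2 P1=NH0
Op 9: best P0=- P1=NH0
Op 10: best P0=- P1=NH0
Op 11: best P0=- P1=NH0
Op 12: best P0=- P1=NH0

Answer: P0:- P1:NH0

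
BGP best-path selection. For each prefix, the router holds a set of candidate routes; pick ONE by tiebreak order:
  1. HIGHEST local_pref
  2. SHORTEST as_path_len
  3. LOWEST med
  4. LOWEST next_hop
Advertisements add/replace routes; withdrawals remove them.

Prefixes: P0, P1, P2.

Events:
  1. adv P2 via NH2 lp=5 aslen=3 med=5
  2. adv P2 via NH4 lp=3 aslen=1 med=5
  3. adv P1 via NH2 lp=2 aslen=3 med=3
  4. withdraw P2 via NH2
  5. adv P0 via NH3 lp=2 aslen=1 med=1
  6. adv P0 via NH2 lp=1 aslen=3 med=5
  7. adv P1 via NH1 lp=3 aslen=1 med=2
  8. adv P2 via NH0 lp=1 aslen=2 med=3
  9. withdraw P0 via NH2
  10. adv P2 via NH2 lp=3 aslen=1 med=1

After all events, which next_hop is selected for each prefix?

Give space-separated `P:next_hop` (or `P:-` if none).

Answer: P0:NH3 P1:NH1 P2:NH2

Derivation:
Op 1: best P0=- P1=- P2=NH2
Op 2: best P0=- P1=- P2=NH2
Op 3: best P0=- P1=NH2 P2=NH2
Op 4: best P0=- P1=NH2 P2=NH4
Op 5: best P0=NH3 P1=NH2 P2=NH4
Op 6: best P0=NH3 P1=NH2 P2=NH4
Op 7: best P0=NH3 P1=NH1 P2=NH4
Op 8: best P0=NH3 P1=NH1 P2=NH4
Op 9: best P0=NH3 P1=NH1 P2=NH4
Op 10: best P0=NH3 P1=NH1 P2=NH2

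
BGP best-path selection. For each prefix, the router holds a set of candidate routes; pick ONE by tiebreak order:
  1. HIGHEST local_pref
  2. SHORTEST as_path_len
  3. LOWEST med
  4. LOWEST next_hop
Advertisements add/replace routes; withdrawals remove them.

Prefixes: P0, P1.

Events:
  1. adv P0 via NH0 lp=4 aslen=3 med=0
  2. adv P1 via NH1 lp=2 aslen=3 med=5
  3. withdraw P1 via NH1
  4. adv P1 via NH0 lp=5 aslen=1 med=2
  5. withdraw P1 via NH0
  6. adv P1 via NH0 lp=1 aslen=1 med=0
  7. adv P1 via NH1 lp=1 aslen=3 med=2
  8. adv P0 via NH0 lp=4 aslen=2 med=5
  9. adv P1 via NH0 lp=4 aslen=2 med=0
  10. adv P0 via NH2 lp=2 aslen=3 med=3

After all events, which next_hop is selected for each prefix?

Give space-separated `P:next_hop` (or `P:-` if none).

Op 1: best P0=NH0 P1=-
Op 2: best P0=NH0 P1=NH1
Op 3: best P0=NH0 P1=-
Op 4: best P0=NH0 P1=NH0
Op 5: best P0=NH0 P1=-
Op 6: best P0=NH0 P1=NH0
Op 7: best P0=NH0 P1=NH0
Op 8: best P0=NH0 P1=NH0
Op 9: best P0=NH0 P1=NH0
Op 10: best P0=NH0 P1=NH0

Answer: P0:NH0 P1:NH0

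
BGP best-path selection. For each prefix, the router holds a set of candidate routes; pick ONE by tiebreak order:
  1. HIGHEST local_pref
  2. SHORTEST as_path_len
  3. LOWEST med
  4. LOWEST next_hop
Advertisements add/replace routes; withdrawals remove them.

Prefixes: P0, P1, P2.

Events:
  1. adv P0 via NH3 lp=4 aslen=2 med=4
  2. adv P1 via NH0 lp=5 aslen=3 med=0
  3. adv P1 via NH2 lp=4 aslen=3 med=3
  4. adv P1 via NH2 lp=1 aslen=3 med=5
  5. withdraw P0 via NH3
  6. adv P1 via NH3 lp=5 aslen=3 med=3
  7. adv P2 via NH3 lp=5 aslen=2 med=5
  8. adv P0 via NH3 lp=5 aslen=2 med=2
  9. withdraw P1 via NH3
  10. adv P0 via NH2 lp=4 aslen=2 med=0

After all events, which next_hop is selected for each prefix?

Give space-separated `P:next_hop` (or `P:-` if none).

Answer: P0:NH3 P1:NH0 P2:NH3

Derivation:
Op 1: best P0=NH3 P1=- P2=-
Op 2: best P0=NH3 P1=NH0 P2=-
Op 3: best P0=NH3 P1=NH0 P2=-
Op 4: best P0=NH3 P1=NH0 P2=-
Op 5: best P0=- P1=NH0 P2=-
Op 6: best P0=- P1=NH0 P2=-
Op 7: best P0=- P1=NH0 P2=NH3
Op 8: best P0=NH3 P1=NH0 P2=NH3
Op 9: best P0=NH3 P1=NH0 P2=NH3
Op 10: best P0=NH3 P1=NH0 P2=NH3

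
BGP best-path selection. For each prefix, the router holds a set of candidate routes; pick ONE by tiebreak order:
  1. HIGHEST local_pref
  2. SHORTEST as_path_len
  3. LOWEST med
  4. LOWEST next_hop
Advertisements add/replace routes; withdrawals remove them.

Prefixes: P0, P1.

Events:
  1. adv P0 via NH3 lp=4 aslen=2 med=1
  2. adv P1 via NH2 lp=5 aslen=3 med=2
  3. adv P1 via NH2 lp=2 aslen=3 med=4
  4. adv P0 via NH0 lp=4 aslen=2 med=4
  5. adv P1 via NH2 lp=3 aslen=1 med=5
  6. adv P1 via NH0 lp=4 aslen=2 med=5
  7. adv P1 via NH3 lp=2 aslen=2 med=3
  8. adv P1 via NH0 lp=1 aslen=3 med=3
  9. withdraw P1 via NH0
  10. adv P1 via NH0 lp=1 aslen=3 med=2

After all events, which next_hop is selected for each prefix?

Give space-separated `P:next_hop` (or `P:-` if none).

Op 1: best P0=NH3 P1=-
Op 2: best P0=NH3 P1=NH2
Op 3: best P0=NH3 P1=NH2
Op 4: best P0=NH3 P1=NH2
Op 5: best P0=NH3 P1=NH2
Op 6: best P0=NH3 P1=NH0
Op 7: best P0=NH3 P1=NH0
Op 8: best P0=NH3 P1=NH2
Op 9: best P0=NH3 P1=NH2
Op 10: best P0=NH3 P1=NH2

Answer: P0:NH3 P1:NH2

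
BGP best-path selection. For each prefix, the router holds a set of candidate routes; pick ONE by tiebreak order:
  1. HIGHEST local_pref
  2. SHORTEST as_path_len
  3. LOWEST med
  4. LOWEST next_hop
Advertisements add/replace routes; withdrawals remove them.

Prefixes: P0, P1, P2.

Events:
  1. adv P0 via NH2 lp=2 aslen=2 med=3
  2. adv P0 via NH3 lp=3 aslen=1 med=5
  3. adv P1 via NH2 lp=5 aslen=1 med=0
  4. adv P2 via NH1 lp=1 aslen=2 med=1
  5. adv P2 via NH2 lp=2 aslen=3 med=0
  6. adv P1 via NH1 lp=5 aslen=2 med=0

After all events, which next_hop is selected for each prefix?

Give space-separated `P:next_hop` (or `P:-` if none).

Answer: P0:NH3 P1:NH2 P2:NH2

Derivation:
Op 1: best P0=NH2 P1=- P2=-
Op 2: best P0=NH3 P1=- P2=-
Op 3: best P0=NH3 P1=NH2 P2=-
Op 4: best P0=NH3 P1=NH2 P2=NH1
Op 5: best P0=NH3 P1=NH2 P2=NH2
Op 6: best P0=NH3 P1=NH2 P2=NH2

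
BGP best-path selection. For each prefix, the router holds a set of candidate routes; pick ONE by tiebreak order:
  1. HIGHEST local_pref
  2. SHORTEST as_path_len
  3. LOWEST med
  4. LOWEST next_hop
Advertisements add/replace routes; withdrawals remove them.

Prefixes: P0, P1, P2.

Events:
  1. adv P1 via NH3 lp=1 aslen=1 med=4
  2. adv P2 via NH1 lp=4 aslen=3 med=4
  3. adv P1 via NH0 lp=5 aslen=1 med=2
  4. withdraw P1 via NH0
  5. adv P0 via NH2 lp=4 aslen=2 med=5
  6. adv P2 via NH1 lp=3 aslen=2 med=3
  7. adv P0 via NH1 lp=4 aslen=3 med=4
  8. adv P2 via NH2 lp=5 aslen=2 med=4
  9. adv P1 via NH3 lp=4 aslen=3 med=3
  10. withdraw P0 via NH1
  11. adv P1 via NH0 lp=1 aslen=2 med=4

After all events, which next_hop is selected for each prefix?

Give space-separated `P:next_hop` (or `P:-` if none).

Op 1: best P0=- P1=NH3 P2=-
Op 2: best P0=- P1=NH3 P2=NH1
Op 3: best P0=- P1=NH0 P2=NH1
Op 4: best P0=- P1=NH3 P2=NH1
Op 5: best P0=NH2 P1=NH3 P2=NH1
Op 6: best P0=NH2 P1=NH3 P2=NH1
Op 7: best P0=NH2 P1=NH3 P2=NH1
Op 8: best P0=NH2 P1=NH3 P2=NH2
Op 9: best P0=NH2 P1=NH3 P2=NH2
Op 10: best P0=NH2 P1=NH3 P2=NH2
Op 11: best P0=NH2 P1=NH3 P2=NH2

Answer: P0:NH2 P1:NH3 P2:NH2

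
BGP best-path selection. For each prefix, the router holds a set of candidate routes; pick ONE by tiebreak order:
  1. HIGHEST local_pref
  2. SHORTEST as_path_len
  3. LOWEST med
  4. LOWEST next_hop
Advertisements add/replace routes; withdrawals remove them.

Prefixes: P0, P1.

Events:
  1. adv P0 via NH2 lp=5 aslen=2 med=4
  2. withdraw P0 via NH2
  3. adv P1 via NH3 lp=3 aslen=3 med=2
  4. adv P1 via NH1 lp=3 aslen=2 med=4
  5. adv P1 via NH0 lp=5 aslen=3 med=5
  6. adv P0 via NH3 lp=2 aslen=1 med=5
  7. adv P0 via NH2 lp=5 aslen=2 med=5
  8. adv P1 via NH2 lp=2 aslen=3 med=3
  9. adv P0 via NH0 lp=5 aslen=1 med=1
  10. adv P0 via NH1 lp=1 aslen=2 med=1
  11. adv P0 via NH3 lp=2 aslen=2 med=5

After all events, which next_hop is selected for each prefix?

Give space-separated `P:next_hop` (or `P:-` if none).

Op 1: best P0=NH2 P1=-
Op 2: best P0=- P1=-
Op 3: best P0=- P1=NH3
Op 4: best P0=- P1=NH1
Op 5: best P0=- P1=NH0
Op 6: best P0=NH3 P1=NH0
Op 7: best P0=NH2 P1=NH0
Op 8: best P0=NH2 P1=NH0
Op 9: best P0=NH0 P1=NH0
Op 10: best P0=NH0 P1=NH0
Op 11: best P0=NH0 P1=NH0

Answer: P0:NH0 P1:NH0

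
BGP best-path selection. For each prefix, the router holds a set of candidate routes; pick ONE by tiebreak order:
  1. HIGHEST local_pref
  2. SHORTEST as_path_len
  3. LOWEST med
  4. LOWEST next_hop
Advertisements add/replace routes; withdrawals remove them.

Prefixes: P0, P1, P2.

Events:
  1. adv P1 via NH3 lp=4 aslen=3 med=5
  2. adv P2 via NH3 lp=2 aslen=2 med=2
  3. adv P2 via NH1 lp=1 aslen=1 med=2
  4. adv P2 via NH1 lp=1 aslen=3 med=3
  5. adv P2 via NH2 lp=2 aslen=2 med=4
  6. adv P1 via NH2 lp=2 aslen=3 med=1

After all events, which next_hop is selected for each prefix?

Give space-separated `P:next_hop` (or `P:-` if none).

Op 1: best P0=- P1=NH3 P2=-
Op 2: best P0=- P1=NH3 P2=NH3
Op 3: best P0=- P1=NH3 P2=NH3
Op 4: best P0=- P1=NH3 P2=NH3
Op 5: best P0=- P1=NH3 P2=NH3
Op 6: best P0=- P1=NH3 P2=NH3

Answer: P0:- P1:NH3 P2:NH3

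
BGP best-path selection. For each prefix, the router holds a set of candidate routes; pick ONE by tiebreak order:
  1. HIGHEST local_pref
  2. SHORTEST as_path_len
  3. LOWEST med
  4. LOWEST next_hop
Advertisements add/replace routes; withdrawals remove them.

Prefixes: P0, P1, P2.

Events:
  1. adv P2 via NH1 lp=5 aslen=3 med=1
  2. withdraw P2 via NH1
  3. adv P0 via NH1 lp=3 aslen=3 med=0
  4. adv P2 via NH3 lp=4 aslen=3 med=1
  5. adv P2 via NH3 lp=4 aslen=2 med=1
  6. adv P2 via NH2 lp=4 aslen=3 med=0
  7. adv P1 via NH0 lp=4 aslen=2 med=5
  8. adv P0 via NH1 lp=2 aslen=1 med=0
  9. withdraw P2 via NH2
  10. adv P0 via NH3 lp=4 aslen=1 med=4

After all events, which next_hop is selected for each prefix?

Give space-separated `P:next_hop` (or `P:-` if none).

Op 1: best P0=- P1=- P2=NH1
Op 2: best P0=- P1=- P2=-
Op 3: best P0=NH1 P1=- P2=-
Op 4: best P0=NH1 P1=- P2=NH3
Op 5: best P0=NH1 P1=- P2=NH3
Op 6: best P0=NH1 P1=- P2=NH3
Op 7: best P0=NH1 P1=NH0 P2=NH3
Op 8: best P0=NH1 P1=NH0 P2=NH3
Op 9: best P0=NH1 P1=NH0 P2=NH3
Op 10: best P0=NH3 P1=NH0 P2=NH3

Answer: P0:NH3 P1:NH0 P2:NH3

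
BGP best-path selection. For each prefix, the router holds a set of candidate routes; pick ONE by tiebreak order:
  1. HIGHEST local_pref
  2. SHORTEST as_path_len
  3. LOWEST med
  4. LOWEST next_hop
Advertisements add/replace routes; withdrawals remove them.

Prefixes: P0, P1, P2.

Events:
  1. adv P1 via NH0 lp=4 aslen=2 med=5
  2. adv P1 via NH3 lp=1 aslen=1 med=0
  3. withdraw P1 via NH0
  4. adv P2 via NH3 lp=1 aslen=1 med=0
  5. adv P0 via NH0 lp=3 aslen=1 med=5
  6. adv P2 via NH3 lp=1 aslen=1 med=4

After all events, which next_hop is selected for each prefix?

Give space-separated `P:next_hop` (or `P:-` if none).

Answer: P0:NH0 P1:NH3 P2:NH3

Derivation:
Op 1: best P0=- P1=NH0 P2=-
Op 2: best P0=- P1=NH0 P2=-
Op 3: best P0=- P1=NH3 P2=-
Op 4: best P0=- P1=NH3 P2=NH3
Op 5: best P0=NH0 P1=NH3 P2=NH3
Op 6: best P0=NH0 P1=NH3 P2=NH3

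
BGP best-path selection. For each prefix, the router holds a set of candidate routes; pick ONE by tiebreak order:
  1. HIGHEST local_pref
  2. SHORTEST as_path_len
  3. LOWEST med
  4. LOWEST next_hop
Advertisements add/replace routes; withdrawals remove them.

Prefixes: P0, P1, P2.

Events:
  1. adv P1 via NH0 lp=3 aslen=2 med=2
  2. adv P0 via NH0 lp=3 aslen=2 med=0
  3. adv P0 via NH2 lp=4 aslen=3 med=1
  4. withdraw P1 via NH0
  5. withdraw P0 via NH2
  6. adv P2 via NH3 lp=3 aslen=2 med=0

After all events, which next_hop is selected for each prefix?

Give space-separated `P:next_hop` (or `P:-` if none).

Op 1: best P0=- P1=NH0 P2=-
Op 2: best P0=NH0 P1=NH0 P2=-
Op 3: best P0=NH2 P1=NH0 P2=-
Op 4: best P0=NH2 P1=- P2=-
Op 5: best P0=NH0 P1=- P2=-
Op 6: best P0=NH0 P1=- P2=NH3

Answer: P0:NH0 P1:- P2:NH3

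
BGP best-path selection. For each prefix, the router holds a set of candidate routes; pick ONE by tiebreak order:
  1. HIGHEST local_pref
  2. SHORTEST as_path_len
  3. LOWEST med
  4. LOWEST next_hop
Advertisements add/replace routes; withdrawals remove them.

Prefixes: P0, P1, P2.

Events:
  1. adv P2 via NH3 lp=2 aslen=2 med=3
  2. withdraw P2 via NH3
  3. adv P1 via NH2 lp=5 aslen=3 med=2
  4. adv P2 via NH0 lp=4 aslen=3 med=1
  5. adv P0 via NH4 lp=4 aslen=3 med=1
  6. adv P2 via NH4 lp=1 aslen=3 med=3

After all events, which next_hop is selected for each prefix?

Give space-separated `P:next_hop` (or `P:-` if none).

Op 1: best P0=- P1=- P2=NH3
Op 2: best P0=- P1=- P2=-
Op 3: best P0=- P1=NH2 P2=-
Op 4: best P0=- P1=NH2 P2=NH0
Op 5: best P0=NH4 P1=NH2 P2=NH0
Op 6: best P0=NH4 P1=NH2 P2=NH0

Answer: P0:NH4 P1:NH2 P2:NH0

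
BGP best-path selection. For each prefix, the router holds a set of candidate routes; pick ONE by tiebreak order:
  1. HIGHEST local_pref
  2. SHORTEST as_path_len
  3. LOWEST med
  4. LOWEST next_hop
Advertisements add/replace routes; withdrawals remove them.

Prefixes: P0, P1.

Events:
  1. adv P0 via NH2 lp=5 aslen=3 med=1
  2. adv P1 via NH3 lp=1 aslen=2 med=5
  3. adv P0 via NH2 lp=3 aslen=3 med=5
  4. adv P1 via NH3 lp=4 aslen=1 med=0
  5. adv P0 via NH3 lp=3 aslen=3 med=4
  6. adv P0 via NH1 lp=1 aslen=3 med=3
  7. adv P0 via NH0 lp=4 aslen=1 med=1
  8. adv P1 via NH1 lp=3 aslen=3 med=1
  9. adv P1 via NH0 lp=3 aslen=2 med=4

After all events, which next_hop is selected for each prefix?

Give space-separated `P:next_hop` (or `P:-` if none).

Op 1: best P0=NH2 P1=-
Op 2: best P0=NH2 P1=NH3
Op 3: best P0=NH2 P1=NH3
Op 4: best P0=NH2 P1=NH3
Op 5: best P0=NH3 P1=NH3
Op 6: best P0=NH3 P1=NH3
Op 7: best P0=NH0 P1=NH3
Op 8: best P0=NH0 P1=NH3
Op 9: best P0=NH0 P1=NH3

Answer: P0:NH0 P1:NH3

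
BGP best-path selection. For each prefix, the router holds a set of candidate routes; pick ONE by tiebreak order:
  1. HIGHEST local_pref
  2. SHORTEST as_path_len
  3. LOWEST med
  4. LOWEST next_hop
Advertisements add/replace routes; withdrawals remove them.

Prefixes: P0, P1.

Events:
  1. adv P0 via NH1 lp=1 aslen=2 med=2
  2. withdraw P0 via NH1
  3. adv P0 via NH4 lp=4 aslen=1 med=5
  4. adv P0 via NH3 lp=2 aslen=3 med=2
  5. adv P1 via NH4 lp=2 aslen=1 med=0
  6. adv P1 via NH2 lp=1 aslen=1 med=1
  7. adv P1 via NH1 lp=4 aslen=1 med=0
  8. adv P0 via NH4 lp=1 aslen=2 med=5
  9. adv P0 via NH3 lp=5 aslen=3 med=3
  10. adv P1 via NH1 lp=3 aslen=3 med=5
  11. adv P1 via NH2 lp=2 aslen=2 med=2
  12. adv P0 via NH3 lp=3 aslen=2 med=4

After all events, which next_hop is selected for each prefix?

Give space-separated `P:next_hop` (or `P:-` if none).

Answer: P0:NH3 P1:NH1

Derivation:
Op 1: best P0=NH1 P1=-
Op 2: best P0=- P1=-
Op 3: best P0=NH4 P1=-
Op 4: best P0=NH4 P1=-
Op 5: best P0=NH4 P1=NH4
Op 6: best P0=NH4 P1=NH4
Op 7: best P0=NH4 P1=NH1
Op 8: best P0=NH3 P1=NH1
Op 9: best P0=NH3 P1=NH1
Op 10: best P0=NH3 P1=NH1
Op 11: best P0=NH3 P1=NH1
Op 12: best P0=NH3 P1=NH1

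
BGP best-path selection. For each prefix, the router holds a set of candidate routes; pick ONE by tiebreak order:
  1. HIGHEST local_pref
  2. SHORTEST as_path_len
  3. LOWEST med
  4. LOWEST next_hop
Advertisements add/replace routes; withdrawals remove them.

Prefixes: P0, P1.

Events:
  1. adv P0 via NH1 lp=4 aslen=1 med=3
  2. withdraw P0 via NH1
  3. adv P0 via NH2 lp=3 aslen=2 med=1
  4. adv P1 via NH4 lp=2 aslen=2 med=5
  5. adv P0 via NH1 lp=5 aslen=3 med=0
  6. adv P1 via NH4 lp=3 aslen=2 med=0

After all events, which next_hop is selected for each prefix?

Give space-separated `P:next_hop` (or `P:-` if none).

Answer: P0:NH1 P1:NH4

Derivation:
Op 1: best P0=NH1 P1=-
Op 2: best P0=- P1=-
Op 3: best P0=NH2 P1=-
Op 4: best P0=NH2 P1=NH4
Op 5: best P0=NH1 P1=NH4
Op 6: best P0=NH1 P1=NH4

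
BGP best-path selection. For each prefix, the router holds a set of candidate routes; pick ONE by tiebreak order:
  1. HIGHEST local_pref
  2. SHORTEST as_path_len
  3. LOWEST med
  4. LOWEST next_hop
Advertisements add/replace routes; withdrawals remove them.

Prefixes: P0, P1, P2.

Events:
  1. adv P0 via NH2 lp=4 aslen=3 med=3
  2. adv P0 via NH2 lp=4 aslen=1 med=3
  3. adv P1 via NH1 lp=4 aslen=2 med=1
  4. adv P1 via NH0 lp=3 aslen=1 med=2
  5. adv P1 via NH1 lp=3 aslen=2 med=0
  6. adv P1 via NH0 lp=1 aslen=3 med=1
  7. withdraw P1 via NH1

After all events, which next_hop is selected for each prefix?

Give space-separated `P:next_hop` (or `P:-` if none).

Op 1: best P0=NH2 P1=- P2=-
Op 2: best P0=NH2 P1=- P2=-
Op 3: best P0=NH2 P1=NH1 P2=-
Op 4: best P0=NH2 P1=NH1 P2=-
Op 5: best P0=NH2 P1=NH0 P2=-
Op 6: best P0=NH2 P1=NH1 P2=-
Op 7: best P0=NH2 P1=NH0 P2=-

Answer: P0:NH2 P1:NH0 P2:-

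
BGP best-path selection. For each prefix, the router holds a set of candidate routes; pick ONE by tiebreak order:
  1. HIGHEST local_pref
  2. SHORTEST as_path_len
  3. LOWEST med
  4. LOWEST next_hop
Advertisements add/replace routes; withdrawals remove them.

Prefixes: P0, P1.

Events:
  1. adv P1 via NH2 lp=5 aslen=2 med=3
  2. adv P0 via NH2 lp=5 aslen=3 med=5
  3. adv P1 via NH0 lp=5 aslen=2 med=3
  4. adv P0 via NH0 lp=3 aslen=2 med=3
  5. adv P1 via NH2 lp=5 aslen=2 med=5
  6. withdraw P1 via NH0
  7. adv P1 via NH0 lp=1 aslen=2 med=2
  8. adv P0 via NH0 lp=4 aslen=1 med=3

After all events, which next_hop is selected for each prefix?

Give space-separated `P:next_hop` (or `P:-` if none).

Answer: P0:NH2 P1:NH2

Derivation:
Op 1: best P0=- P1=NH2
Op 2: best P0=NH2 P1=NH2
Op 3: best P0=NH2 P1=NH0
Op 4: best P0=NH2 P1=NH0
Op 5: best P0=NH2 P1=NH0
Op 6: best P0=NH2 P1=NH2
Op 7: best P0=NH2 P1=NH2
Op 8: best P0=NH2 P1=NH2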